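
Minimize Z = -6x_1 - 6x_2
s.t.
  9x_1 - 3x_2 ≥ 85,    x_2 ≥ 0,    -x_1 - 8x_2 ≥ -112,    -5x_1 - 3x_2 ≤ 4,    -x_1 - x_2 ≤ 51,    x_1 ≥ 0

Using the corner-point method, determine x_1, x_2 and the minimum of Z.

x_1 = 112, x_2 = 0, minimum Z = -672

Corner points and Z = -6x_1 - 6x_2:
  (85/9, 0) → Z = -170/3
  (1016/75, 923/75) → Z = -3878/25
  (112, 0) → Z = -672

The optimum lies where x_2 = 0 and -x_1 - 8x_2 = -112.
Solving simultaneously gives x_1 = 112, x_2 = 0.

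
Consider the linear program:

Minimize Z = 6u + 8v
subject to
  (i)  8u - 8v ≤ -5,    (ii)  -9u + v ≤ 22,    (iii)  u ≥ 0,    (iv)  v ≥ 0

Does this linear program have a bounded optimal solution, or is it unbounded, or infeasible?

bounded optimum

Feasible corners and Z = 6u + 8v:
  (0, 5/8) → Z = 5
  (0, 22) → Z = 176
The feasible region has finitely many vertices and no improving ray; the minimum is 5 at (0, 5/8).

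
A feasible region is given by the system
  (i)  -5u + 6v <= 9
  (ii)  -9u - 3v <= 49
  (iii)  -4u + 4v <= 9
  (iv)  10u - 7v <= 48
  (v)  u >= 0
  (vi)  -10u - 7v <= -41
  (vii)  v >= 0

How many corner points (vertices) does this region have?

4

The feasible vertices (each the meet of two boundaries and inside every other half-plane) are:
  (351/25, 66/5)
  (183/95, 59/19)
  (24/5, 0)
  (41/10, 0)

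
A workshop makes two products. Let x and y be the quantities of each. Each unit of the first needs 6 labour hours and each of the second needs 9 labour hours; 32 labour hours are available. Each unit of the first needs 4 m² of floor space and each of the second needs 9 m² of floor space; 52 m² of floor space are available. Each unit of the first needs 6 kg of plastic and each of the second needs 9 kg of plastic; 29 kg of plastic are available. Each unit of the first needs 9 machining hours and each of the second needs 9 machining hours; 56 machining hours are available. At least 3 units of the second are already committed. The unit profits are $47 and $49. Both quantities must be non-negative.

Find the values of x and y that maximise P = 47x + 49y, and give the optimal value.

Feasible corners and P = 47x + 49y:
  (0, 29/9) → P = 1421/9
  (0, 3) → P = 147
  (1/3, 3) → P = 488/3

At the optimal vertex, 6x + 9y = 29 and y = 3.
Solving simultaneously gives x = 1/3, y = 3.

x = 1/3, y = 3, maximum P = 488/3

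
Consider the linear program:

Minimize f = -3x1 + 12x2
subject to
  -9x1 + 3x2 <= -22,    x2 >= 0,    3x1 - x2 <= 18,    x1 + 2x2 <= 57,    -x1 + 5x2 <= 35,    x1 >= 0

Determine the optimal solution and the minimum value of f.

x1 = 6, x2 = 0, minimum f = -18

Feasible corners and f = -3x1 + 12x2:
  (22/9, 0) → f = -22/3
  (215/42, 337/42) → f = 1133/14
  (6, 0) → f = -18
  (125/14, 123/14) → f = 1101/14

At the optimal vertex, x2 = 0 and 3x1 - x2 = 18.
Solving simultaneously gives x1 = 6, x2 = 0.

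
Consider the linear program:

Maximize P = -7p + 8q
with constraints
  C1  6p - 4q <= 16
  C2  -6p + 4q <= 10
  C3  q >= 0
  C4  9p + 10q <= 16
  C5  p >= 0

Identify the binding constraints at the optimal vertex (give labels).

Vertices and P = -7p + 8q:
  (16/9, 0) → P = -112/9
  (0, 0) → P = 0
  (0, 8/5) → P = 64/5

The maximum is at (0, 8/5). Substituting into each constraint, equality holds for C4 and C5; the remaining constraints have slack.

C4 and C5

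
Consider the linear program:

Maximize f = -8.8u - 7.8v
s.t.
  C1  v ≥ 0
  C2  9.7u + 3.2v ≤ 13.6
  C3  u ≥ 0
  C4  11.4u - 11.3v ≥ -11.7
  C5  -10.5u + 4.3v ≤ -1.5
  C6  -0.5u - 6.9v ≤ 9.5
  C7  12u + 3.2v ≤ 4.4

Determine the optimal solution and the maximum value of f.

Feasible corners and f = -8.8u - 7.8v:
  (1/7, 0) → f = -44/35
  (11/30, 0) → f = -242/75
  (593/2130, 47/142) → f = -53587/10650

The optimum lies where v = 0 and -10.5u + 4.3v = -1.5.
Solving simultaneously gives u = 1/7, v = 0.

u = 1/7, v = 0, maximum f = -44/35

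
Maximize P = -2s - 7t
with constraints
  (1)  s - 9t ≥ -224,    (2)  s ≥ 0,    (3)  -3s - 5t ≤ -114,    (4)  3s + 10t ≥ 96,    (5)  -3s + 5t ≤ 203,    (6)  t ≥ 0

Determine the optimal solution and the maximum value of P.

s = 38, t = 0, maximum P = -76

Feasible corners and P = -2s - 7t:
  (0, 224/9) → P = -1568/9
  (0, 114/5) → P = -798/5
  (38, 0) → P = -76
The feasible region is unbounded (it extends along (1, 0), (9, 1)), but P strictly decreases along every unbounded feasible direction, so there is no improving ray and the maximum is attained at a vertex.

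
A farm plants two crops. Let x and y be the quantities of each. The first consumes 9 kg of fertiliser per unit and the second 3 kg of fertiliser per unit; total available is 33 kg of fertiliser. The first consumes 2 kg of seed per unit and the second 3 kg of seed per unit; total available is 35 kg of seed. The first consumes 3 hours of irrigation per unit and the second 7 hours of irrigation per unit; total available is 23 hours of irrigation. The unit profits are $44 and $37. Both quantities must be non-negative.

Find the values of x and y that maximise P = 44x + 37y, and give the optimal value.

Feasible corners and P = 44x + 37y:
  (0, 0) → P = 0
  (0, 23/7) → P = 851/7
  (11/3, 0) → P = 484/3
  (3, 2) → P = 206

x = 3, y = 2, maximum P = 206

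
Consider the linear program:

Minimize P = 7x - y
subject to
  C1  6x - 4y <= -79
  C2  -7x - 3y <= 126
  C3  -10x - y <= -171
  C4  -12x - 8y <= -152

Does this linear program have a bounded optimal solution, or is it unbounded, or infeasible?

From the feasible point (605/46, 908/23), moving in the direction (-1, 10) keeps every constraint satisfied while P decreases without bound.

unbounded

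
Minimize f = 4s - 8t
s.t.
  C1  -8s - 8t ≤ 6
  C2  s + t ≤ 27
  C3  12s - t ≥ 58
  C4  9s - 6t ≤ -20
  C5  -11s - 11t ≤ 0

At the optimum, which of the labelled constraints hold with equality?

Extreme points and f = 4s - 8t:
  (85/13, 266/13) → f = -1788/13
  (142/15, 263/15) → f = -512/5
  (368/63, 254/21) → f = -4624/63

The minimum is at (85/13, 266/13). Substituting into each constraint, equality holds for C2 and C3; the remaining constraints have slack.

C2 and C3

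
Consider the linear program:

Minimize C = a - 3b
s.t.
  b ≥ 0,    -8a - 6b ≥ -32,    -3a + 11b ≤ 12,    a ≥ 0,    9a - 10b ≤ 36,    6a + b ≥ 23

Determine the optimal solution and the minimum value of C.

Vertices and C = a - 3b:
  (4, 0) → C = 4
  (23/6, 0) → C = 23/6
  (53/14, 2/7) → C = 41/14

a = 53/14, b = 2/7, minimum C = 41/14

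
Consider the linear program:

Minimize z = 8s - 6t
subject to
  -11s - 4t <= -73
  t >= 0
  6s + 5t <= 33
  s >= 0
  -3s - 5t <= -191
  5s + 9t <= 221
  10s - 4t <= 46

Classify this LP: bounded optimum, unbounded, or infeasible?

The boundaries 5s + 9t = 221 and 10s - 4t = 46 meet at (59/5, 18), but that point violates 6s + 5t ≤ 33. Every candidate vertex is excluded by some other constraint, so the feasible region is empty.

infeasible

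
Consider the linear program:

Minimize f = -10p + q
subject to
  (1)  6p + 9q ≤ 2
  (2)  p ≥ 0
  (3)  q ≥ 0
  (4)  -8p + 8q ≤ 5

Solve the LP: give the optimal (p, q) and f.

p = 1/3, q = 0, minimum f = -10/3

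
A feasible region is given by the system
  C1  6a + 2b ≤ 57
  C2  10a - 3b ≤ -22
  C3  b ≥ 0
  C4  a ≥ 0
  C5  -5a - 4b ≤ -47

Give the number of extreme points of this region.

4

Of the 10 pairwise boundary intersections, those satisfying every inequality are:
  (127/38, 351/19)
  (0, 57/2)
  (53/55, 116/11)
  (0, 47/4)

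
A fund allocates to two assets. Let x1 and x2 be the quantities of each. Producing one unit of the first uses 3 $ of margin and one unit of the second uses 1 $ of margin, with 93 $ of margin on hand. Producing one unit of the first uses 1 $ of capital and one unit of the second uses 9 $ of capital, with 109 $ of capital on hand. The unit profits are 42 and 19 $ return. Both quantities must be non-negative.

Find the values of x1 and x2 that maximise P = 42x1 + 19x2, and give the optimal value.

Extreme points and P = 42x1 + 19x2:
  (0, 0) → P = 0
  (0, 109/9) → P = 2071/9
  (31, 0) → P = 1302
  (28, 9) → P = 1347

The optimum lies where 3x1 + x2 = 93 and x1 + 9x2 = 109.
Solving simultaneously gives x1 = 28, x2 = 9.

x1 = 28, x2 = 9, maximum P = 1347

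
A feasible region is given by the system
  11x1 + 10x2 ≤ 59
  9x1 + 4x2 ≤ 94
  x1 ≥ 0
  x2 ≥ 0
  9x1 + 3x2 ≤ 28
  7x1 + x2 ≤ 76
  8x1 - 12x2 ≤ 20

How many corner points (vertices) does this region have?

The feasible vertices (each the meet of two boundaries and inside every other half-plane) are:
  (0, 59/10)
  (103/57, 223/57)
  (0, 0)
  (5/2, 0)
  (3, 1/3)

5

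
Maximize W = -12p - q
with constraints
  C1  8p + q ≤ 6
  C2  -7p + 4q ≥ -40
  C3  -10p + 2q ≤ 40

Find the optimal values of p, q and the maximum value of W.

p = -120/13, q = -340/13, maximum W = 1780/13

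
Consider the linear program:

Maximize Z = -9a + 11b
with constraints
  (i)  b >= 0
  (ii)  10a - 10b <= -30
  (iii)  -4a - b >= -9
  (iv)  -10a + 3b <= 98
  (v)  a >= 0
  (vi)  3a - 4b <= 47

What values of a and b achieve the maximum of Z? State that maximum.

Vertices and Z = -9a + 11b:
  (6/5, 21/5) → Z = 177/5
  (0, 3) → Z = 33
  (0, 9) → Z = 99

a = 0, b = 9, maximum Z = 99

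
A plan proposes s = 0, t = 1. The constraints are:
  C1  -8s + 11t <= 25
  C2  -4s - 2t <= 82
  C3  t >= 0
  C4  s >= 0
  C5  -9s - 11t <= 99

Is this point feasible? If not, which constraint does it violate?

C1: 11 ≤ 25 ✓
C2: -2 ≤ 82 ✓
C3: 1 ≥ 0 ✓
C4: 0 ≥ 0 ✓
C5: -11 ≤ 99 ✓

feasible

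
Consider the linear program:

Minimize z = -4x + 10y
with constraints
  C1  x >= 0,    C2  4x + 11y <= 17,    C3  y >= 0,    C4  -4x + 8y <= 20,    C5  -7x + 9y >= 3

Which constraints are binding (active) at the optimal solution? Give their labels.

C1 and C5

Extreme points and z = -4x + 10y:
  (0, 17/11) → z = 170/11
  (0, 1/3) → z = 10/3
  (120/113, 131/113) → z = 830/113

The minimum is at (0, 1/3). Substituting into each constraint, equality holds for C1 and C5; the remaining constraints have slack.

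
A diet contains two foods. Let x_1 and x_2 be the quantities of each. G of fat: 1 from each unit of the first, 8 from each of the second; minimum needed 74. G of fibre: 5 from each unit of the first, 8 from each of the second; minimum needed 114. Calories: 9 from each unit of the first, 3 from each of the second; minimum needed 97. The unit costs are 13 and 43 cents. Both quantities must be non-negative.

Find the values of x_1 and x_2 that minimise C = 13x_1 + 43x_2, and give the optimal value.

Vertices and C = 13x_1 + 43x_2:
  (0, 97/3) → C = 4171/3
  (74, 0) → C = 962
  (10, 8) → C = 474
  (434/57, 541/57) → C = 9635/19
The feasible region is unbounded (it extends along (0, 1), (1, 0)), but C strictly increases along every unbounded feasible direction, so there is no improving ray and the minimum is attained at a vertex.

At the optimal vertex, x_1 + 8x_2 = 74 and 5x_1 + 8x_2 = 114.
Solving simultaneously gives x_1 = 10, x_2 = 8.

x_1 = 10, x_2 = 8, minimum C = 474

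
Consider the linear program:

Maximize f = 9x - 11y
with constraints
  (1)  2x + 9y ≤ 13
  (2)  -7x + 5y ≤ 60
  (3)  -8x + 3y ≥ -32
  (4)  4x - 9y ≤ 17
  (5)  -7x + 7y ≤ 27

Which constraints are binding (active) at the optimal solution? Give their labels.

Vertices and f = 9x - 11y:
  (109/26, 20/39) → f = 2503/78
  (-152/77, 145/77) → f = -2963/77
  (79/20, -2/15) → f = 2221/60
  (-362/35, -227/35) → f = -761/35

The maximum is at (79/20, -2/15). Substituting into each constraint, equality holds for (3) and (4); the remaining constraints have slack.

(3) and (4)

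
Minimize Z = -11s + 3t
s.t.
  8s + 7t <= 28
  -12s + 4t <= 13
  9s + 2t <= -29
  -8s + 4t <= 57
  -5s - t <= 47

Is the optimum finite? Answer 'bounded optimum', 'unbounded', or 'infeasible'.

From the feasible point (-71/30, -77/20), moving in the direction (2, -9) keeps every constraint satisfied while Z decreases without bound.

unbounded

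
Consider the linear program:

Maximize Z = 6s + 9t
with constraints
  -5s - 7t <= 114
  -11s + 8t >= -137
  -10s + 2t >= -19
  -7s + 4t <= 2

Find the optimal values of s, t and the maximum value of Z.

Extreme points and Z = 6s + 9t:
  (-19/16, -247/16) → Z = -2337/16
  (-470/69, -788/69) → Z = -3304/23
  (40/13, 153/26) → Z = 1857/26

s = 40/13, t = 153/26, maximum Z = 1857/26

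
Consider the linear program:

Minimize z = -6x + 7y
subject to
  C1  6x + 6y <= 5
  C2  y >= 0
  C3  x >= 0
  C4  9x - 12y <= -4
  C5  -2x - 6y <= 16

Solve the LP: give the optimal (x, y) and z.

Extreme points and z = -6x + 7y:
  (0, 5/6) → z = 35/6
  (2/7, 23/42) → z = 89/42
  (0, 1/3) → z = 7/3

At the optimal vertex, 6x + 6y = 5 and 9x - 12y = -4.
Solving simultaneously gives x = 2/7, y = 23/42.

x = 2/7, y = 23/42, minimum z = 89/42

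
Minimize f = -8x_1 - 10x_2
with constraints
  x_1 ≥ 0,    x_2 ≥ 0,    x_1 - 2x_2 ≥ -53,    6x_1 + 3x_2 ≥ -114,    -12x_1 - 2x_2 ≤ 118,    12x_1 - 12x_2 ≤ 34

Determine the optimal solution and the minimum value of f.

x_1 = 176/3, x_2 = 335/6, minimum f = -3083/3

Feasible corners and f = -8x_1 - 10x_2:
  (0, 0) → f = 0
  (0, 53/2) → f = -265
  (17/6, 0) → f = -68/3
  (176/3, 335/6) → f = -3083/3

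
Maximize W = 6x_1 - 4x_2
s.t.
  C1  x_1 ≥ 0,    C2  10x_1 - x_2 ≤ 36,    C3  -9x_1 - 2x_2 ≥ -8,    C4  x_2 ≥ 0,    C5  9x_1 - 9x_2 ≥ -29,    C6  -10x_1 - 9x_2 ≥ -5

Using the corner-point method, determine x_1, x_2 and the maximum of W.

x_1 = 1/2, x_2 = 0, maximum W = 3

Vertices and W = 6x_1 - 4x_2:
  (0, 0) → W = 0
  (0, 5/9) → W = -20/9
  (1/2, 0) → W = 3

The binding constraints are x_2 = 0 and -10x_1 - 9x_2 = -5.
Solving simultaneously gives x_1 = 1/2, x_2 = 0.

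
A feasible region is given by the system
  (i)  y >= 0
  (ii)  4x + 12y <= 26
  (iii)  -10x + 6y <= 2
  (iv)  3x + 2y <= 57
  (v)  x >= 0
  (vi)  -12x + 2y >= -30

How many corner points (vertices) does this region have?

Intersecting each pair of boundary lines and keeping only the points that satisfy every inequality leaves:
  (0, 0)
  (5/2, 0)
  (11/12, 67/36)
  (103/38, 24/19)
  (0, 1/3)

5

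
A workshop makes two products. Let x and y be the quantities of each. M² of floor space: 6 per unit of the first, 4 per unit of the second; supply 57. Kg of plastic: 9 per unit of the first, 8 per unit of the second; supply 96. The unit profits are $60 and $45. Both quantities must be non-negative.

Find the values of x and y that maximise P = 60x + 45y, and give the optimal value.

x = 6, y = 21/4, maximum P = 2385/4

Corner points and P = 60x + 45y:
  (0, 0) → P = 0
  (0, 12) → P = 540
  (19/2, 0) → P = 570
  (6, 21/4) → P = 2385/4

The binding constraints are 6x + 4y = 57 and 9x + 8y = 96.
Solving simultaneously gives x = 6, y = 21/4.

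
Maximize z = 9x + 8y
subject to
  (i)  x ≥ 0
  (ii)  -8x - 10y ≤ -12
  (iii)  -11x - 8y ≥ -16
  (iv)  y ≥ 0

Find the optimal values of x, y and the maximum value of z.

Vertices and z = 9x + 8y:
  (0, 6/5) → z = 48/5
  (0, 2) → z = 16
  (32/23, 2/23) → z = 304/23

At the optimal vertex, x = 0 and -11x - 8y = -16.
Solving simultaneously gives x = 0, y = 2.

x = 0, y = 2, maximum z = 16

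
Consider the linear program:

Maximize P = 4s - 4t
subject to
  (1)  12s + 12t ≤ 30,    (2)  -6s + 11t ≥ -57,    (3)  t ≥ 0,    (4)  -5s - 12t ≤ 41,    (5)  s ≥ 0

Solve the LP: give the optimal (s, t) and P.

Feasible corners and P = 4s - 4t:
  (5/2, 0) → P = 10
  (0, 5/2) → P = -10
  (0, 0) → P = 0

At the optimal vertex, 12s + 12t = 30 and t = 0.
Solving simultaneously gives s = 5/2, t = 0.

s = 5/2, t = 0, maximum P = 10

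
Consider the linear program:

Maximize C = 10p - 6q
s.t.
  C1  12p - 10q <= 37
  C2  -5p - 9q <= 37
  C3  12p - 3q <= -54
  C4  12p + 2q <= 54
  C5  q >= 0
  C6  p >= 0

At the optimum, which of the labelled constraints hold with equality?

Vertices and C = 10p - 6q:
  (9/10, 108/5) → C = -603/5
  (0, 18) → C = -108
  (0, 27) → C = -162

The maximum is at (0, 18). Substituting into each constraint, equality holds for C3 and C6; the remaining constraints have slack.

C3 and C6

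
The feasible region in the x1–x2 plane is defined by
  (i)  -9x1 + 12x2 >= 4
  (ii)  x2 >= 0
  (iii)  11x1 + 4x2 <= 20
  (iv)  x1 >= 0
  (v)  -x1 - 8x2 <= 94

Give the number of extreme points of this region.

3

Intersecting each pair of boundary lines and keeping only the points that satisfy every inequality leaves:
  (4/3, 4/3)
  (0, 1/3)
  (0, 5)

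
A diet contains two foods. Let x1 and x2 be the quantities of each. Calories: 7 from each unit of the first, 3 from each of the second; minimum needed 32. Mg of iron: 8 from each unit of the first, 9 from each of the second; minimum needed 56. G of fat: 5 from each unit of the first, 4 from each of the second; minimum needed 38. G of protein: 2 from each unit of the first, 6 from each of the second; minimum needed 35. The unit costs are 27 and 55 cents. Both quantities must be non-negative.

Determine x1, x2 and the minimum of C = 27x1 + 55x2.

x1 = 4, x2 = 9/2, minimum C = 711/2

Corner points and C = 27x1 + 55x2:
  (0, 32/3) → C = 1760/3
  (35/2, 0) → C = 945/2
  (14/13, 106/13) → C = 6208/13
  (4, 9/2) → C = 711/2
The feasible region is unbounded (it extends along (0, 1), (1, 0)), but C strictly increases along every unbounded feasible direction, so there is no improving ray and the minimum is attained at a vertex.

At the optimal vertex, 5x1 + 4x2 = 38 and 2x1 + 6x2 = 35.
Solving simultaneously gives x1 = 4, x2 = 9/2.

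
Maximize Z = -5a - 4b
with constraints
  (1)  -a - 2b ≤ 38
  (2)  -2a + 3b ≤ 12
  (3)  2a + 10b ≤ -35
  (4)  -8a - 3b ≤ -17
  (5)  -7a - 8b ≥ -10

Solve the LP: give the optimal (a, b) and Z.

Extreme points and Z = -5a - 4b:
  (148/13, -321/13) → Z = 544/13
  (54, -46) → Z = -86
  (275/74, -157/37) → Z = -119/74
  (190/27, -265/54) → Z = -140/9

The binding constraints are -a - 2b = 38 and -8a - 3b = -17.
Solving simultaneously gives a = 148/13, b = -321/13.

a = 148/13, b = -321/13, maximum Z = 544/13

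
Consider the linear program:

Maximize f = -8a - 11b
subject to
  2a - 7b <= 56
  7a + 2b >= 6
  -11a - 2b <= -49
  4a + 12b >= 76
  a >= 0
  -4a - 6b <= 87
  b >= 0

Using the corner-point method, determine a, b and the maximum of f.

a = 109/31, b = 160/31, maximum f = -2632/31

The feasible region is unbounded (it extends along (0, 1), (7, 2)), but f strictly decreases along every unbounded feasible direction, so there is no improving ray and the maximum is attained at a vertex.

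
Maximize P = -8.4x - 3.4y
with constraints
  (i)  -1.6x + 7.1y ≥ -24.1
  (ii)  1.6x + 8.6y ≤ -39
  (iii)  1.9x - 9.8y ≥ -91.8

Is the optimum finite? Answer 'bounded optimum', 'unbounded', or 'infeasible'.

From the feasible point (-1741/628, -631/157), moving in the direction (-7.1, -1.6) keeps every constraint satisfied while P increases without bound.

unbounded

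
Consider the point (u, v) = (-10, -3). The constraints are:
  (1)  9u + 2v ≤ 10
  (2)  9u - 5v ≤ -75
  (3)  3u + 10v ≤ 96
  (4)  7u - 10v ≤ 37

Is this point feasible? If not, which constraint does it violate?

(1): -96 ≤ 10 ✓
(2): -75 ≤ -75 ✓
(3): -60 ≤ 96 ✓
(4): -40 ≤ 37 ✓

feasible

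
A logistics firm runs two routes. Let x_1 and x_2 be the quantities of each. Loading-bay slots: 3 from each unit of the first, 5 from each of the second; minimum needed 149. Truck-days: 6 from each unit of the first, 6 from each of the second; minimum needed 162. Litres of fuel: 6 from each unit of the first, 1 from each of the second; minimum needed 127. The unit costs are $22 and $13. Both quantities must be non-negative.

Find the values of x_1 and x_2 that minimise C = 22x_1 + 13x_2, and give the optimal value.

Feasible corners and C = 22x_1 + 13x_2:
  (0, 127) → C = 1651
  (149/3, 0) → C = 3278/3
  (18, 19) → C = 643
The feasible region is unbounded (it extends along (0, 1), (1, 0)), but C strictly increases along every unbounded feasible direction, so there is no improving ray and the minimum is attained at a vertex.

x_1 = 18, x_2 = 19, minimum C = 643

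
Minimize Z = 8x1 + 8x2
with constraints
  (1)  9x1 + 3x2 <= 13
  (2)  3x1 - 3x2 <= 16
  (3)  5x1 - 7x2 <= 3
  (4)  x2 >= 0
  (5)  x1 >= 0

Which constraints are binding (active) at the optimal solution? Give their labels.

Corner points and Z = 8x1 + 8x2:
  (50/39, 19/39) → Z = 184/13
  (0, 13/3) → Z = 104/3
  (3/5, 0) → Z = 24/5
  (0, 0) → Z = 0

The minimum is at (0, 0). Substituting into each constraint, equality holds for (4) and (5); the remaining constraints have slack.

(4) and (5)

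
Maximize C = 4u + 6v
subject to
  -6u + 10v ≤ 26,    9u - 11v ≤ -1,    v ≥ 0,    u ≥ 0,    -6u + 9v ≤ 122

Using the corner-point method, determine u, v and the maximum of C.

Corner points and C = 4u + 6v:
  (23/2, 19/2) → C = 103
  (0, 13/5) → C = 78/5
  (0, 1/11) → C = 6/11

u = 23/2, v = 19/2, maximum C = 103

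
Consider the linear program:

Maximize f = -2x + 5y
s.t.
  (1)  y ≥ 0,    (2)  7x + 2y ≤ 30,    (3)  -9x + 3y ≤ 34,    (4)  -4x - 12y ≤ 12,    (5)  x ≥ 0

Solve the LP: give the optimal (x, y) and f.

Corner points and f = -2x + 5y:
  (30/7, 0) → f = -60/7
  (0, 0) → f = 0
  (22/39, 508/39) → f = 64
  (0, 34/3) → f = 170/3

x = 22/39, y = 508/39, maximum f = 64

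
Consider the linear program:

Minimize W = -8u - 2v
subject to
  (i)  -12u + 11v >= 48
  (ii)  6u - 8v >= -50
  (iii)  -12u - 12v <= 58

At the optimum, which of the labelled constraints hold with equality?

Corner points and W = -8u - 2v:
  (83/15, 52/5) → W = -976/15
  (-607/138, -10/23) → W = 2488/69
  (-19/3, 3/2) → W = 143/3

The minimum is at (83/15, 52/5). Substituting into each constraint, equality holds for (i) and (ii); the remaining constraints have slack.

(i) and (ii)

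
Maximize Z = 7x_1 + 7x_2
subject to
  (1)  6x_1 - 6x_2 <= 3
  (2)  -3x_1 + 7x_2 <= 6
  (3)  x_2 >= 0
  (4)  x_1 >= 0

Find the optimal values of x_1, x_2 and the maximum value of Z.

x_1 = 19/8, x_2 = 15/8, maximum Z = 119/4

Vertices and Z = 7x_1 + 7x_2:
  (19/8, 15/8) → Z = 119/4
  (1/2, 0) → Z = 7/2
  (0, 6/7) → Z = 6
  (0, 0) → Z = 0

At the optimal vertex, 6x_1 - 6x_2 = 3 and -3x_1 + 7x_2 = 6.
Solving simultaneously gives x_1 = 19/8, x_2 = 15/8.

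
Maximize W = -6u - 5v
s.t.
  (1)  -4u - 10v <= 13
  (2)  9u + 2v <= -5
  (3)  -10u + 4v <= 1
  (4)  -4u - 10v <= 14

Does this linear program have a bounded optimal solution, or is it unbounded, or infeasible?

bounded optimum

Extreme points and W = -6u - 5v:
  (-12/41, -97/82) → W = 629/82
  (-31/58, -63/58) → W = 501/58
  (-11/28, -41/56) → W = 337/56
The feasible region has finitely many vertices and no improving ray; the maximum is 501/58 at (-31/58, -63/58).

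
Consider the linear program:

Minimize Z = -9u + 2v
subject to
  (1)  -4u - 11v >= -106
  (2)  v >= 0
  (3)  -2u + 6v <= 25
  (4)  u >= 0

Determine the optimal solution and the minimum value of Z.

Corner points and Z = -9u + 2v:
  (53/2, 0) → Z = -477/2
  (361/46, 156/23) → Z = -2625/46
  (0, 0) → Z = 0
  (0, 25/6) → Z = 25/3

At the optimal vertex, -4u - 11v = -106 and v = 0.
Solving simultaneously gives u = 53/2, v = 0.

u = 53/2, v = 0, minimum Z = -477/2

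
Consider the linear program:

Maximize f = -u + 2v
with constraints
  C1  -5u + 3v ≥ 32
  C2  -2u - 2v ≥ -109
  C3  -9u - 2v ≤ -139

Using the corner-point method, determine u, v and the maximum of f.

The binding constraints are -2u - 2v = -109 and -9u - 2v = -139.
Solving simultaneously gives u = 30/7, v = 703/14.

u = 30/7, v = 703/14, maximum f = 673/7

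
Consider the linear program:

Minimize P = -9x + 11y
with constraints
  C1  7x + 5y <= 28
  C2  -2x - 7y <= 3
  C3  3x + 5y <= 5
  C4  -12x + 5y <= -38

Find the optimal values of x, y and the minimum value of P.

Extreme points and P = -9x + 11y:
  (50/11, -19/11) → P = -659/11
  (251/94, -56/47) → P = -3491/94
  (43/15, -18/25) → P = -843/25

At the optimal vertex, -2x - 7y = 3 and 3x + 5y = 5.
Solving simultaneously gives x = 50/11, y = -19/11.

x = 50/11, y = -19/11, minimum P = -659/11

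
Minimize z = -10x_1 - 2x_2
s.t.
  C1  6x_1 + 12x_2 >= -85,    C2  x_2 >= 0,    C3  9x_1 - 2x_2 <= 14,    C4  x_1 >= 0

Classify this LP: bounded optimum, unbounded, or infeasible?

From the feasible point (14/9, 0), moving in the direction (0, 1) keeps every constraint satisfied while z decreases without bound.

unbounded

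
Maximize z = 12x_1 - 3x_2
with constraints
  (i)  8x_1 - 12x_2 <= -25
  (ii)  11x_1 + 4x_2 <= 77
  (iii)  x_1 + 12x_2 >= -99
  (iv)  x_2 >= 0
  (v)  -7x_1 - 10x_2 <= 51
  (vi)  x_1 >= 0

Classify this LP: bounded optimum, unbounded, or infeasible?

bounded optimum

Corner points and z = 12x_1 - 3x_2:
  (206/41, 891/164) → z = 7215/164
  (0, 25/12) → z = -25/4
  (0, 77/4) → z = -231/4
The feasible region has finitely many vertices and no improving ray; the maximum is 7215/164 at (206/41, 891/164).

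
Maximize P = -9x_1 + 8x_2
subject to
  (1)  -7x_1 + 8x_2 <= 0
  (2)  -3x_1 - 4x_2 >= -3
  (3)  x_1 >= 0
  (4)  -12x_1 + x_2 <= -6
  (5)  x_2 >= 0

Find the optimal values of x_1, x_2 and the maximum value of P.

Corner points and P = -9x_1 + 8x_2:
  (9/17, 6/17) → P = -33/17
  (1, 0) → P = -9
  (1/2, 0) → P = -9/2

At the optimal vertex, -3x_1 - 4x_2 = -3 and -12x_1 + x_2 = -6.
Solving simultaneously gives x_1 = 9/17, x_2 = 6/17.

x_1 = 9/17, x_2 = 6/17, maximum P = -33/17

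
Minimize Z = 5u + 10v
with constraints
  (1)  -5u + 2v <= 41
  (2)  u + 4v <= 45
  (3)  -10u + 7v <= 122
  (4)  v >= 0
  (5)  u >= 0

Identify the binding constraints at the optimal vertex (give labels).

Vertices and Z = 5u + 10v:
  (45, 0) → Z = 225
  (0, 45/4) → Z = 225/2
  (0, 0) → Z = 0

The minimum is at (0, 0). Substituting into each constraint, equality holds for (4) and (5); the remaining constraints have slack.

(4) and (5)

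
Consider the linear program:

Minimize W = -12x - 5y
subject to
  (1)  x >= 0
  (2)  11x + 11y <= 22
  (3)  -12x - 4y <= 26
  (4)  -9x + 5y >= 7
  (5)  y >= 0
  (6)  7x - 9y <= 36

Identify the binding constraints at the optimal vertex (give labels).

(2) and (4)

Vertices and W = -12x - 5y:
  (0, 2) → W = -10
  (0, 7/5) → W = -7
  (3/14, 25/14) → W = -23/2

The minimum is at (3/14, 25/14). Substituting into each constraint, equality holds for (2) and (4); the remaining constraints have slack.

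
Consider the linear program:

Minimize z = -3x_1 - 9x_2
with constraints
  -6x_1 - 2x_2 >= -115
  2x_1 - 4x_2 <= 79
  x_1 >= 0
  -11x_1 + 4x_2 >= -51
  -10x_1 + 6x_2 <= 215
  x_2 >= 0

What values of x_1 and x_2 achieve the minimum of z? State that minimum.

x_1 = 65/14, x_2 = 305/7, minimum z = -5685/14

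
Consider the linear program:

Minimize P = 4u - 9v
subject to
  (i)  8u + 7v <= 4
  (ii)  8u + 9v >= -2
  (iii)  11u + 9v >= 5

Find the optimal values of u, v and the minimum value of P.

u = -1/5, v = 4/5, minimum P = -8

Vertices and P = 4u - 9v:
  (25/8, -3) → P = 79/2
  (-1/5, 4/5) → P = -8
  (7/3, -62/27) → P = 30

At the optimal vertex, 8u + 7v = 4 and 11u + 9v = 5.
Solving simultaneously gives u = -1/5, v = 4/5.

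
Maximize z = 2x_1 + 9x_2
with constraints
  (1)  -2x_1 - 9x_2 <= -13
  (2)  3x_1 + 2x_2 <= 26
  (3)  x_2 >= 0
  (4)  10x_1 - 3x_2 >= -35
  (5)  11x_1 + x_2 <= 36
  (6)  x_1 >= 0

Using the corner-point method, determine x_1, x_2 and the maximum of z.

x_1 = 8/29, x_2 = 365/29, maximum z = 3301/29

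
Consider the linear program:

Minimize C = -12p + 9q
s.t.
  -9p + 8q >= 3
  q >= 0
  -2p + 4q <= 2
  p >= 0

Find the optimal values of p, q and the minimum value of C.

p = 1/5, q = 3/5, minimum C = 3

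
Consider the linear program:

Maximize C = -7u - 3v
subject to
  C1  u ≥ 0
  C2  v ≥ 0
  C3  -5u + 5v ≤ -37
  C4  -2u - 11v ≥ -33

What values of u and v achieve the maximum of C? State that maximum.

Extreme points and C = -7u - 3v:
  (37/5, 0) → C = -259/5
  (33/2, 0) → C = -231/2
  (44/5, 7/5) → C = -329/5

At the optimal vertex, v = 0 and -5u + 5v = -37.
Solving simultaneously gives u = 37/5, v = 0.

u = 37/5, v = 0, maximum C = -259/5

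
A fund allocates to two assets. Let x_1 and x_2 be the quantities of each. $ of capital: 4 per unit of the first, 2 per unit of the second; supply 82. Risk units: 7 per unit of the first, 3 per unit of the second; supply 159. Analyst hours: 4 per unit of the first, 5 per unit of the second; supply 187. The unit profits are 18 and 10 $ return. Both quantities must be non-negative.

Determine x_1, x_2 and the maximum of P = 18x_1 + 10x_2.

Corner points and P = 18x_1 + 10x_2:
  (0, 0) → P = 0
  (0, 187/5) → P = 374
  (41/2, 0) → P = 369
  (3, 35) → P = 404

The optimum lies where 4x_1 + 2x_2 = 82 and 4x_1 + 5x_2 = 187.
Solving simultaneously gives x_1 = 3, x_2 = 35.

x_1 = 3, x_2 = 35, maximum P = 404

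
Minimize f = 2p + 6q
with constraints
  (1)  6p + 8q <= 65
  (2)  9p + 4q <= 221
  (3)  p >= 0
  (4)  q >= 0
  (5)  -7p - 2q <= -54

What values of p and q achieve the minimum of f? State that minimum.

p = 54/7, q = 0, minimum f = 108/7

Feasible corners and f = 2p + 6q:
  (65/6, 0) → f = 65/3
  (151/22, 131/44) → f = 695/22
  (54/7, 0) → f = 108/7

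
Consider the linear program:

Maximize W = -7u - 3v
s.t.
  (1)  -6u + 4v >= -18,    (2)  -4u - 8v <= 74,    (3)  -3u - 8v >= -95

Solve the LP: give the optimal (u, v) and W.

Extreme points and W = -7u - 3v:
  (-19/8, -129/16) → W = 653/16
  (131/15, 43/5) → W = -1304/15
  (-169, 301/4) → W = 3829/4

At the optimal vertex, -4u - 8v = 74 and -3u - 8v = -95.
Solving simultaneously gives u = -169, v = 301/4.

u = -169, v = 301/4, maximum W = 3829/4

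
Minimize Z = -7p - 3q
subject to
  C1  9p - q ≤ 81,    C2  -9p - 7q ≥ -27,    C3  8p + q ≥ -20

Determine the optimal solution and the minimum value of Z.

p = 33/4, q = -27/4, minimum Z = -75/2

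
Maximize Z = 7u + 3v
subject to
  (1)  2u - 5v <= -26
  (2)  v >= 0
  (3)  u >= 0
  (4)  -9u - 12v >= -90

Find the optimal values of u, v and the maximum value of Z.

u = 2, v = 6, maximum Z = 32

Corner points and Z = 7u + 3v:
  (0, 26/5) → Z = 78/5
  (2, 6) → Z = 32
  (0, 15/2) → Z = 45/2

The binding constraints are 2u - 5v = -26 and -9u - 12v = -90.
Solving simultaneously gives u = 2, v = 6.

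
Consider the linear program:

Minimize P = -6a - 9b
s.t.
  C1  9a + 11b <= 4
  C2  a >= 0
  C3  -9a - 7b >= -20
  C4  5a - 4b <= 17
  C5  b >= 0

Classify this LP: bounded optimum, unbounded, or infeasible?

bounded optimum

Extreme points and P = -6a - 9b:
  (0, 4/11) → P = -36/11
  (4/9, 0) → P = -8/3
  (0, 0) → P = 0
The feasible region has finitely many vertices and no improving ray; the minimum is -36/11 at (0, 4/11).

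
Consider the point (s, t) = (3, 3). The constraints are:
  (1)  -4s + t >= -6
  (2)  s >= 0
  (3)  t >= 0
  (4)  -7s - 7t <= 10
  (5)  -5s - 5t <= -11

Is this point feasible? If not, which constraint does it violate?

Constraint (1): -4s + t = -9, which is not ≥ -6. All other constraints are satisfied.

not feasible — violates (1)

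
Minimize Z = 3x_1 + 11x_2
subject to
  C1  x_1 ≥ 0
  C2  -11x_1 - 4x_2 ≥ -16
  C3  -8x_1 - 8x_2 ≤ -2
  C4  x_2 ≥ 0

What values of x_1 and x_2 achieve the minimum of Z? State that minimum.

Corner points and Z = 3x_1 + 11x_2:
  (0, 4) → Z = 44
  (0, 1/4) → Z = 11/4
  (16/11, 0) → Z = 48/11
  (1/4, 0) → Z = 3/4

At the optimal vertex, -8x_1 - 8x_2 = -2 and x_2 = 0.
Solving simultaneously gives x_1 = 1/4, x_2 = 0.

x_1 = 1/4, x_2 = 0, minimum Z = 3/4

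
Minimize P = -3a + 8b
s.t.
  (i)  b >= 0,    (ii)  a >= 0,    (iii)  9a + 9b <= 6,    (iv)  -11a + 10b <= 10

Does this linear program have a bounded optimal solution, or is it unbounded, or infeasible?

bounded optimum

Extreme points and P = -3a + 8b:
  (0, 0) → P = 0
  (2/3, 0) → P = -2
  (0, 2/3) → P = 16/3
The feasible region has finitely many vertices and no improving ray; the minimum is -2 at (2/3, 0).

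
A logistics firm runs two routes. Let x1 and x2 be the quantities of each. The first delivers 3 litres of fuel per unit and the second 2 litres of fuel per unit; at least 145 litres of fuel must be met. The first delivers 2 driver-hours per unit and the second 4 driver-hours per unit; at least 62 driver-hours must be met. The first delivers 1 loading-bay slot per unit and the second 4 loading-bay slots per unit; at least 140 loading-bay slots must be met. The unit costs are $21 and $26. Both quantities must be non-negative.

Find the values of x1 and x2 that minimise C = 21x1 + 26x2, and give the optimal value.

x1 = 30, x2 = 55/2, minimum C = 1345

The feasible region is unbounded (it extends along (0, 1), (1, 0)), but C strictly increases along every unbounded feasible direction, so there is no improving ray and the minimum is attained at a vertex.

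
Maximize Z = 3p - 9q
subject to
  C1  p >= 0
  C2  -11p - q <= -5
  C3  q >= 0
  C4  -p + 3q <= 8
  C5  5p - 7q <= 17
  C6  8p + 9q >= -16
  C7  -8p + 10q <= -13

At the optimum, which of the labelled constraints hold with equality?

Vertices and Z = 3p - 9q:
  (17/5, 0) → Z = 51/5
  (13/8, 0) → Z = 39/8
  (107/8, 57/8) → Z = -24
  (17/2, 11/2) → Z = -24

The maximum is at (17/5, 0). Substituting into each constraint, equality holds for C3 and C5; the remaining constraints have slack.

C3 and C5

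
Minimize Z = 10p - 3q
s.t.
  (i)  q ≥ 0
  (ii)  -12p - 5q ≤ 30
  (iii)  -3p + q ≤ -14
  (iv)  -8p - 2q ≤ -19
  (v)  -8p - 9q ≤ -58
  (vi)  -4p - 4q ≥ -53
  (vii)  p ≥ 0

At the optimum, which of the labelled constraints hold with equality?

(iii) and (v)

Vertices and Z = 10p - 3q:
  (29/4, 0) → Z = 145/2
  (53/4, 0) → Z = 265/2
  (184/35, 62/35) → Z = 1654/35
  (109/16, 103/16) → Z = 781/16

The minimum is at (184/35, 62/35). Substituting into each constraint, equality holds for (iii) and (v); the remaining constraints have slack.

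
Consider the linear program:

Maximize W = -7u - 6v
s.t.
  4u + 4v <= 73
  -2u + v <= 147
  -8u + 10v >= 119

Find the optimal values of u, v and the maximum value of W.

u = -1351/12, v = -469/6, maximum W = 15085/12

Extreme points and W = -7u - 6v:
  (-515/12, 367/6) → W = -799/12
  (127/36, 265/18) → W = -4069/36
  (-1351/12, -469/6) → W = 15085/12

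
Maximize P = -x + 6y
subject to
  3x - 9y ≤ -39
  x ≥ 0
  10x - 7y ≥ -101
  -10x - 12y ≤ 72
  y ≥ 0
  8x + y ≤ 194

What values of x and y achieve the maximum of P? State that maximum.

Extreme points and P = -x + 6y:
  (0, 13/3) → P = 26
  (569/25, 298/25) → P = 1219/25
  (0, 101/7) → P = 606/7
  (419/22, 458/11) → P = 5077/22

The optimum lies where 10x - 7y = -101 and 8x + y = 194.
Solving simultaneously gives x = 419/22, y = 458/11.

x = 419/22, y = 458/11, maximum P = 5077/22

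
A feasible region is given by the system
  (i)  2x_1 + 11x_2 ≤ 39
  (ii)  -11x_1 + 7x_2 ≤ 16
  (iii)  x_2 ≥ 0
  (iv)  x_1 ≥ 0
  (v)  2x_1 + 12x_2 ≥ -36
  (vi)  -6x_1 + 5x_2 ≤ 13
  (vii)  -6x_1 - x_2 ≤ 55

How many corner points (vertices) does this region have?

Intersecting each pair of boundary lines and keeping only the points that satisfy every inequality leaves:
  (97/135, 461/135)
  (39/2, 0)
  (0, 16/7)
  (0, 0)

4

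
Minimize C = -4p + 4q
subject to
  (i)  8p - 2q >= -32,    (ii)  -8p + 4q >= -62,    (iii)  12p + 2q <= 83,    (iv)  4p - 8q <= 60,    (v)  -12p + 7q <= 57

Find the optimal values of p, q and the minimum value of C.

p = 16/3, q = -29/6, minimum C = -122/3

The optimum lies where -8p + 4q = -62 and 4p - 8q = 60.
Solving simultaneously gives p = 16/3, q = -29/6.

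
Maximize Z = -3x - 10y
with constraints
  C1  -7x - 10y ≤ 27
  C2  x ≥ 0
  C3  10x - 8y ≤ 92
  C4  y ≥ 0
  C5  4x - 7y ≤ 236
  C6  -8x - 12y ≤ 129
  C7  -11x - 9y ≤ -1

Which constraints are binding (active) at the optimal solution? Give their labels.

C4 and C7

Extreme points and Z = -3x - 10y:
  (0, 1/9) → Z = -10/9
  (46/5, 0) → Z = -138/5
  (1/11, 0) → Z = -3/11
The feasible region is unbounded (it extends along (0, 1), (4, 5)), but Z strictly decreases along every unbounded feasible direction, so there is no improving ray and the maximum is attained at a vertex.

The maximum is at (1/11, 0). Substituting into each constraint, equality holds for C4 and C7; the remaining constraints have slack.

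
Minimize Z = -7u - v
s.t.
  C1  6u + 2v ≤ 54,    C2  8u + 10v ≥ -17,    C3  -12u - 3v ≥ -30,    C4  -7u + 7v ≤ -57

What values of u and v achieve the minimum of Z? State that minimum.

u = 117/32, v = -37/8, minimum Z = -671/32

Vertices and Z = -7u - v:
  (117/32, -37/8) → Z = -671/32
  (451/126, -575/126) → Z = -1291/63
  (127/35, -158/35) → Z = -731/35

The optimum lies where 8u + 10v = -17 and -12u - 3v = -30.
Solving simultaneously gives u = 117/32, v = -37/8.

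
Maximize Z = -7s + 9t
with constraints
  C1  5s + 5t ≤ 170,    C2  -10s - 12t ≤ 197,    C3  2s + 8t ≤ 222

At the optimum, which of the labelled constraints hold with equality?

Extreme points and Z = -7s + 9t:
  (605/2, -537/2) → Z = -4534
  (25/3, 77/3) → Z = 518/3
  (-530/7, 1307/28) → Z = 26603/28

The maximum is at (-530/7, 1307/28). Substituting into each constraint, equality holds for C2 and C3; the remaining constraints have slack.

C2 and C3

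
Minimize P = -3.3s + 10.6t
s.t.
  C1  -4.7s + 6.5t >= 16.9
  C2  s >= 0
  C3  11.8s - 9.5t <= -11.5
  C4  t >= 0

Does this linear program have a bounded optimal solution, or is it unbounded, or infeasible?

bounded optimum

Vertices and P = -3.3s + 10.6t:
  (0, 2.6) → P = 27.56
  (1716/641, 14537/3205) → P = 628891/16025
The feasible region has finitely many vertices and no improving ray; the minimum is 27.56 at (0, 2.6).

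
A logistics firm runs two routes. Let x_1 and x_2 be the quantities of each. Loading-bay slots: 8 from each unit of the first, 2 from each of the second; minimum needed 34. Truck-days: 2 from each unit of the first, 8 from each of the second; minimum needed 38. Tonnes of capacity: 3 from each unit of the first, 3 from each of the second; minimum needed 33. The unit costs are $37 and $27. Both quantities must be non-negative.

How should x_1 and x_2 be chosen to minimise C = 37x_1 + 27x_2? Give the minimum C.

Extreme points and C = 37x_1 + 27x_2:
  (0, 17) → C = 459
  (19, 0) → C = 703
  (2, 9) → C = 317
  (25/3, 8/3) → C = 1141/3
The feasible region is unbounded (it extends along (0, 1), (1, 0)), but C strictly increases along every unbounded feasible direction, so there is no improving ray and the minimum is attained at a vertex.

The optimum lies where 8x_1 + 2x_2 = 34 and 3x_1 + 3x_2 = 33.
Solving simultaneously gives x_1 = 2, x_2 = 9.

x_1 = 2, x_2 = 9, minimum C = 317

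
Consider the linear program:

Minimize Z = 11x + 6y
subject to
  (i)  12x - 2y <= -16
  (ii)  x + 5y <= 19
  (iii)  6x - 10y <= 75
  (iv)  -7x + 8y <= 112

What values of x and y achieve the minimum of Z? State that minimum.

x = -860/11, y = -1197/22, minimum Z = -13051/11

Corner points and Z = 11x + 6y:
  (-21/31, 122/31) → Z = 501/31
  (-155/54, -83/9) → Z = -4693/54
  (-408/43, 245/43) → Z = -3018/43
  (-860/11, -1197/22) → Z = -13051/11

The binding constraints are 6x - 10y = 75 and -7x + 8y = 112.
Solving simultaneously gives x = -860/11, y = -1197/22.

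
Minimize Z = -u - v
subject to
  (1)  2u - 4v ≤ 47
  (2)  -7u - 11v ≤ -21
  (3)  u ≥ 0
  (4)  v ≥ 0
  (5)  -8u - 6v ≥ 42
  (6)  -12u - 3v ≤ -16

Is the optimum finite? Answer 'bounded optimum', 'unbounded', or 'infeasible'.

infeasible

The boundaries 2u - 4v = 47 and v = 0 meet at (47/2, 0), but that point violates -8u - 6v ≥ 42. Every candidate vertex is excluded by some other constraint, so the feasible region is empty.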